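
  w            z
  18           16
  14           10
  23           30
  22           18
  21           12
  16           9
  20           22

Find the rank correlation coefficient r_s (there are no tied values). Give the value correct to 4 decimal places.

0.7857

Rank w: 3, 1, 7, 6, 5, 2, 4
Rank z: 4, 2, 7, 5, 3, 1, 6
d = rank(w) − rank(z): -1, -1, 0, 1, 2, 1, -2; Σd² = 12
ρ = 1 − 6Σd² / [n(n²−1)] = 1 − 6×12 / (7×48) = 1 − 72/336 ≈ 0.7857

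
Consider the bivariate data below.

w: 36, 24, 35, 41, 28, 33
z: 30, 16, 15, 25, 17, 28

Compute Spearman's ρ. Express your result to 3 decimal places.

Rank w: 5, 1, 4, 6, 2, 3
Rank z: 6, 2, 1, 4, 3, 5
d = rank(w) − rank(z): -1, -1, 3, 2, -1, -2; Σd² = 20
ρ = 1 − 6Σd² / [n(n²−1)] = 1 − 6×20 / (6×35) = 1 − 120/210 ≈ 0.429

0.429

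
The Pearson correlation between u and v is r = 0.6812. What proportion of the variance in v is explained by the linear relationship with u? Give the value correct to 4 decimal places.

r² = (0.6812)² = 0.4640

0.4640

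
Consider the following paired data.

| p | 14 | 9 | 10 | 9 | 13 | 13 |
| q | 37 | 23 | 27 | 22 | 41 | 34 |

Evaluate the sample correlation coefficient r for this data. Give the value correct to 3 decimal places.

n = 6, Σp = 68, Σq = 184, Σp² = 796, Σq² = 5948, Σpq = 2168
nΣpq − ΣpΣq = 13008 − 12512 = 496
nΣp² − (Σp)² = 4776 − 4624 = 152; nΣq² − (Σq)² = 35688 − 33856 = 1832
r = 496 / √(152 × 1832) = 496 / 527.6969 ≈ 0.940

0.940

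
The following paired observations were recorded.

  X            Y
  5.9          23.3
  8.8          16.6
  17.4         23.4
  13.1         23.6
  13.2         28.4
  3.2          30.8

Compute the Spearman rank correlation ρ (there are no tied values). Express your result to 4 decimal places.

Rank X: 2, 3, 6, 4, 5, 1
Rank Y: 2, 1, 3, 4, 5, 6
d = rank(X) − rank(Y): 0, 2, 3, 0, 0, -5; Σd² = 38
ρ = 1 − 6Σd² / [n(n²−1)] = 1 − 6×38 / (6×35) = 1 − 228/210 ≈ -0.0857

-0.0857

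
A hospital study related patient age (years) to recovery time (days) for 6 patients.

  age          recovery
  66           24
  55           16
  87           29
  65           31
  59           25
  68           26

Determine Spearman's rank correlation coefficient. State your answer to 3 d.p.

Rank age: 4, 1, 6, 3, 2, 5
Rank recovery: 2, 1, 5, 6, 3, 4
d = rank(age) − rank(recovery): 2, 0, 1, -3, -1, 1; Σd² = 16
ρ = 1 − 6Σd² / [n(n²−1)] = 1 − 6×16 / (6×35) = 1 − 96/210 ≈ 0.543

0.543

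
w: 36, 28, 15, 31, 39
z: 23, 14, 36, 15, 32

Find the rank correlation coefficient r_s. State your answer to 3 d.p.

0.000

Rank w: 4, 2, 1, 3, 5
Rank z: 3, 1, 5, 2, 4
d = rank(w) − rank(z): 1, 1, -4, 1, 1; Σd² = 20
ρ = 1 − 6Σd² / [n(n²−1)] = 1 − 6×20 / (5×24) = 1 − 120/120 ≈ 0.000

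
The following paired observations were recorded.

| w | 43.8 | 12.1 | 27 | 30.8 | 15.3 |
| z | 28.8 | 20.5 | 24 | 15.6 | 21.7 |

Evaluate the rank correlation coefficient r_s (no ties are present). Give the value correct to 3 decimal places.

0.400

Rank w: 5, 1, 3, 4, 2
Rank z: 5, 2, 4, 1, 3
d = rank(w) − rank(z): 0, -1, -1, 3, -1; Σd² = 12
ρ = 1 − 6Σd² / [n(n²−1)] = 1 − 6×12 / (5×24) = 1 − 72/120 ≈ 0.400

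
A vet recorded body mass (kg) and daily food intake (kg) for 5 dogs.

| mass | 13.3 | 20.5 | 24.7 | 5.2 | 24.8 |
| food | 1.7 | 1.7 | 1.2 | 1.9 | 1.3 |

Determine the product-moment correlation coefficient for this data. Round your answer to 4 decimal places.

n = 5, Σx = 88.5, Σy = 7.8, Σx² = 1849.31, Σy² = 12.52, Σxy = 129.22
nΣxy − ΣxΣy = 646.1 − 690.3 = -44.2
nΣx² − (Σx)² = 9246.55 − 7832.25 = 1414.3; nΣy² − (Σy)² = 62.6 − 60.84 = 1.76
r = -44.2 / √(1414.3 × 1.76) = -44.2 / 49.8916 ≈ -0.8859

-0.8859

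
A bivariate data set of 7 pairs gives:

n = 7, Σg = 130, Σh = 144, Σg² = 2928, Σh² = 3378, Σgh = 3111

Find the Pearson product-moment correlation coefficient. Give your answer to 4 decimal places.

0.9450

r = (nΣgh − ΣgΣh) / √[(nΣg² − (Σg)²)(nΣh² − (Σh)²)]
Numerator: 7×3111 − 130×144 = 3057
Denominator: √[(20496 − 16900)(23646 − 20736)] = √[3596 × 2910] = 3234.8663
r = 3057 / 3234.8663 ≈ 0.9450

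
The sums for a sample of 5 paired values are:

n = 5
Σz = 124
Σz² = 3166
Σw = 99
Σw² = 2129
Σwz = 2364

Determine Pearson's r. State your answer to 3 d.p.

-0.737

r = (nΣwz − ΣwΣz) / √[(nΣw² − (Σw)²)(nΣz² − (Σz)²)]
Numerator: 5×2364 − 99×124 = -456
Denominator: √[(10645 − 9801)(15830 − 15376)] = √[844 × 454] = 619.0121
r = -456 / 619.0121 ≈ -0.737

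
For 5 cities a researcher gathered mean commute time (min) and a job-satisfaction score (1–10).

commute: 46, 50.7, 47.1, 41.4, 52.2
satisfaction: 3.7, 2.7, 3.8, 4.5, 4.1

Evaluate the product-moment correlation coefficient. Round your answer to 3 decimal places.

n = 5, Σx = 237.4, Σy = 18.8, Σx² = 11343.7, Σy² = 72.48, Σxy = 886.39
nΣxy − ΣxΣy = 4431.95 − 4463.12 = -31.17
nΣx² − (Σx)² = 56718.5 − 56358.76 = 359.74; nΣy² − (Σy)² = 362.4 − 353.44 = 8.96
r = -31.17 / √(359.74 × 8.96) = -31.17 / 56.7739 ≈ -0.549

-0.549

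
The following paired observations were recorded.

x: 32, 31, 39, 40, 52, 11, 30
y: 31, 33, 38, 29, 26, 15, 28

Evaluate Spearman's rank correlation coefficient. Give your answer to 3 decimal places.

Rank x: 4, 3, 5, 6, 7, 1, 2
Rank y: 5, 6, 7, 4, 2, 1, 3
d = rank(x) − rank(y): -1, -3, -2, 2, 5, 0, -1; Σd² = 44
ρ = 1 − 6Σd² / [n(n²−1)] = 1 − 6×44 / (7×48) = 1 − 264/336 ≈ 0.214

0.214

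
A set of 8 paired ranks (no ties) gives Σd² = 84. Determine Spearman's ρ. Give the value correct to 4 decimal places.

0.0000

ρ = 1 − 6Σd² / [n(n²−1)] = 1 − 6×84 / (8×63)
  = 1 − 504/504 = 1 − 1.00000 ≈ 0.0000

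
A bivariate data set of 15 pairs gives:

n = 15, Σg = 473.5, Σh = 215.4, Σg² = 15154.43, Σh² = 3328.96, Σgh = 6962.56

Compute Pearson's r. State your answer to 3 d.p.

0.737

r = (nΣgh − ΣgΣh) / √[(nΣg² − (Σg)²)(nΣh² − (Σh)²)]
Numerator: 15×6962.56 − 473.5×215.4 = 2446.5
Denominator: √[(227316.45 − 224202.25)(49934.4 − 46397.16)] = √[3114.2 × 3537.24] = 3318.9867
r = 2446.5 / 3318.9867 ≈ 0.737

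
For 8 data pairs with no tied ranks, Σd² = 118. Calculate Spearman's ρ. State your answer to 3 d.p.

-0.405

ρ = 1 − 6Σd² / [n(n²−1)] = 1 − 6×118 / (8×63)
  = 1 − 708/504 = 1 − 1.4048 ≈ -0.405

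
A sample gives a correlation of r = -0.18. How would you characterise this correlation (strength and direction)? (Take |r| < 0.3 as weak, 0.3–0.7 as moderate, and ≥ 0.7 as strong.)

r = -0.18 < 0 so the relationship is negative.
|r| = 0.18, which falls in the weak range.

weak negative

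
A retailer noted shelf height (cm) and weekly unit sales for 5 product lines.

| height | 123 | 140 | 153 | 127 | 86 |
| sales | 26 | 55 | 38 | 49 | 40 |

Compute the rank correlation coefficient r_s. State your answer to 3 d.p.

Rank height: 2, 4, 5, 3, 1
Rank sales: 1, 5, 2, 4, 3
d = rank(height) − rank(sales): 1, -1, 3, -1, -2; Σd² = 16
ρ = 1 − 6Σd² / [n(n²−1)] = 1 − 6×16 / (5×24) = 1 − 96/120 ≈ 0.200

0.200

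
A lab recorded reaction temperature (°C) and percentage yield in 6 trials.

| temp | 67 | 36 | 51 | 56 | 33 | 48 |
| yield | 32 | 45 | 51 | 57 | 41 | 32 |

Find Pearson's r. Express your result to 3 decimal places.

-0.105

n = 6, Σx = 291, Σy = 258, Σx² = 14915, Σy² = 11604, Σxy = 12446
nΣxy − ΣxΣy = 74676 − 75078 = -402
nΣx² − (Σx)² = 89490 − 84681 = 4809; nΣy² − (Σy)² = 69624 − 66564 = 3060
r = -402 / √(4809 × 3060) = -402 / 3836.0839 ≈ -0.105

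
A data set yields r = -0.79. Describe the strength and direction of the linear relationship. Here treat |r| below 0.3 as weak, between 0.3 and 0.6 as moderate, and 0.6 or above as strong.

strong negative

r = -0.79 < 0 so the relationship is negative.
|r| = 0.79, which falls in the strong range.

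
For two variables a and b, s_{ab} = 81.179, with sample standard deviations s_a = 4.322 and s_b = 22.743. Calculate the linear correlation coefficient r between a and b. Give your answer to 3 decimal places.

r = Cov(a,b) / (s_a · s_b) = 81.179 / (4.322 × 22.743)
  = 81.179 / 98.2952 ≈ 0.826

0.826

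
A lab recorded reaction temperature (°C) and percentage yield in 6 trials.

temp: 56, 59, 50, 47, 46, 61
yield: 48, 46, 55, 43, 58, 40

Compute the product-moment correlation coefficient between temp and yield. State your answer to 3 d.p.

n = 6, Σx = 319, Σy = 290, Σx² = 17163, Σy² = 14258, Σxy = 15281
nΣxy − ΣxΣy = 91686 − 92510 = -824
nΣx² − (Σx)² = 102978 − 101761 = 1217; nΣy² − (Σy)² = 85548 − 84100 = 1448
r = -824 / √(1217 × 1448) = -824 / 1327.4848 ≈ -0.621

-0.621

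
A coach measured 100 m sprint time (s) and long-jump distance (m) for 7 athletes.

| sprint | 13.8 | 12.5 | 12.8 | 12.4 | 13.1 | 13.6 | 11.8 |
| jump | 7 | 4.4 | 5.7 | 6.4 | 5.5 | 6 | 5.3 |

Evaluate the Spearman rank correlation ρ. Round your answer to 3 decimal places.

Rank sprint: 7, 3, 4, 2, 5, 6, 1
Rank jump: 7, 1, 4, 6, 3, 5, 2
d = rank(sprint) − rank(jump): 0, 2, 0, -4, 2, 1, -1; Σd² = 26
ρ = 1 − 6Σd² / [n(n²−1)] = 1 − 6×26 / (7×48) = 1 − 156/336 ≈ 0.536

0.536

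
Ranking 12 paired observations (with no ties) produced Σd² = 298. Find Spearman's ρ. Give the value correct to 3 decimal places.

ρ = 1 − 6Σd² / [n(n²−1)] = 1 − 6×298 / (12×143)
  = 1 − 1788/1716 = 1 − 1.0420 ≈ -0.042

-0.042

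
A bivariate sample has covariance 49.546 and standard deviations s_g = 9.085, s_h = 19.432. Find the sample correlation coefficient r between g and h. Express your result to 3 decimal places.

r = Cov(g,h) / (s_g · s_h) = 49.546 / (9.085 × 19.432)
  = 49.546 / 176.5397 ≈ 0.281

0.281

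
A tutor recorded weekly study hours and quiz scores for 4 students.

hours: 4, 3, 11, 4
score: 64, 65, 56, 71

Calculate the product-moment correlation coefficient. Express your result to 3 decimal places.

n = 4, Σx = 22, Σy = 256, Σx² = 162, Σy² = 16498, Σxy = 1351
nΣxy − ΣxΣy = 5404 − 5632 = -228
nΣx² − (Σx)² = 648 − 484 = 164; nΣy² − (Σy)² = 65992 − 65536 = 456
r = -228 / √(164 × 456) = -228 / 273.4666 ≈ -0.834

-0.834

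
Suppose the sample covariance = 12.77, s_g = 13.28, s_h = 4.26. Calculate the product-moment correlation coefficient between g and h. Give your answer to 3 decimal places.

r = Cov(g,h) / (s_g · s_h) = 12.77 / (13.28 × 4.26)
  = 12.77 / 56.5728 ≈ 0.226

0.226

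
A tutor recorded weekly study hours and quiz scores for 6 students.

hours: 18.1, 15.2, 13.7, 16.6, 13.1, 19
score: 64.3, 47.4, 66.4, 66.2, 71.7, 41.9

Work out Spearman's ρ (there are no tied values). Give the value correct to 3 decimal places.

Rank hours: 5, 3, 2, 4, 1, 6
Rank score: 3, 2, 5, 4, 6, 1
d = rank(hours) − rank(score): 2, 1, -3, 0, -5, 5; Σd² = 64
ρ = 1 − 6Σd² / [n(n²−1)] = 1 − 6×64 / (6×35) = 1 − 384/210 ≈ -0.829

-0.829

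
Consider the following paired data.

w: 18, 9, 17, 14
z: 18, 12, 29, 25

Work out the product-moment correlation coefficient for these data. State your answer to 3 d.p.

n = 4, Σw = 58, Σz = 84, Σw² = 890, Σz² = 1934, Σwz = 1275
nΣwz − ΣwΣz = 5100 − 4872 = 228
nΣw² − (Σw)² = 3560 − 3364 = 196; nΣz² − (Σz)² = 7736 − 7056 = 680
r = 228 / √(196 × 680) = 228 / 365.0753 ≈ 0.625

0.625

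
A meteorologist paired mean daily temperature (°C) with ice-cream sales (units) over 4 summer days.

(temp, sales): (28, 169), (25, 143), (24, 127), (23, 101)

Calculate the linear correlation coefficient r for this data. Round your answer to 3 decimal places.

0.963

n = 4, Σx = 100, Σy = 540, Σx² = 2514, Σy² = 75340, Σxy = 13678
nΣxy − ΣxΣy = 54712 − 54000 = 712
nΣx² − (Σx)² = 10056 − 10000 = 56; nΣy² − (Σy)² = 301360 − 291600 = 9760
r = 712 / √(56 × 9760) = 712 / 739.2970 ≈ 0.963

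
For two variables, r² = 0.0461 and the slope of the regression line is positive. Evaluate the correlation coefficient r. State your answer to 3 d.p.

0.215

|r| = √0.0461 = 0.215
The association is positive, so r = 0.215.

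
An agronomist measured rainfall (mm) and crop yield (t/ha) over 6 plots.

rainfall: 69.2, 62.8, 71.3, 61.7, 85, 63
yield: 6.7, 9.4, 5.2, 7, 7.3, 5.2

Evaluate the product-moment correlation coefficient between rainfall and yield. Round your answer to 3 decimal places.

n = 6, Σx = 413, Σy = 40.8, Σx² = 28817.06, Σy² = 289.62, Σxy = 2804.72
nΣxy − ΣxΣy = 16828.32 − 16850.4 = -22.08
nΣx² − (Σx)² = 172902.36 − 170569 = 2333.36; nΣy² − (Σy)² = 1737.72 − 1664.64 = 73.08
r = -22.08 / √(2333.36 × 73.08) = -22.08 / 412.9430 ≈ -0.053

-0.053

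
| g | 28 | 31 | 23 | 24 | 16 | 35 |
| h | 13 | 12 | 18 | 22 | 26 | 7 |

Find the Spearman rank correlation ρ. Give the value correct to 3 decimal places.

Rank g: 4, 5, 2, 3, 1, 6
Rank h: 3, 2, 4, 5, 6, 1
d = rank(g) − rank(h): 1, 3, -2, -2, -5, 5; Σd² = 68
ρ = 1 − 6Σd² / [n(n²−1)] = 1 − 6×68 / (6×35) = 1 − 408/210 ≈ -0.943

-0.943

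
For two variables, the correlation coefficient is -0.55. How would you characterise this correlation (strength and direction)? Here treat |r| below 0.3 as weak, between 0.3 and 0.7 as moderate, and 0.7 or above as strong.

r = -0.55 < 0 so the relationship is negative.
|r| = 0.55, which falls in the moderate range.

moderate negative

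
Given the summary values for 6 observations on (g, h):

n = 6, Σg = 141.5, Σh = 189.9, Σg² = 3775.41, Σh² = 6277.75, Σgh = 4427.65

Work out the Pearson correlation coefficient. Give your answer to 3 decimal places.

r = (nΣgh − ΣgΣh) / √[(nΣg² − (Σg)²)(nΣh² − (Σh)²)]
Numerator: 6×4427.65 − 141.5×189.9 = -304.95
Denominator: √[(22652.46 − 20022.25)(37666.5 − 36062.01)] = √[2630.21 × 1604.49] = 2054.2993
r = -304.95 / 2054.2993 ≈ -0.148

-0.148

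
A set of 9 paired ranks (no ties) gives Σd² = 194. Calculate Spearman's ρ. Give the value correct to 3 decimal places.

ρ = 1 − 6Σd² / [n(n²−1)] = 1 − 6×194 / (9×80)
  = 1 − 1164/720 = 1 − 1.6167 ≈ -0.617

-0.617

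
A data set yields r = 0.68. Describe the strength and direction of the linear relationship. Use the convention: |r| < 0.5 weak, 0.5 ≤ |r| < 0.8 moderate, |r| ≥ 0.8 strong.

r = 0.68 > 0 so the relationship is positive.
|r| = 0.68, which falls in the moderate range.

moderate positive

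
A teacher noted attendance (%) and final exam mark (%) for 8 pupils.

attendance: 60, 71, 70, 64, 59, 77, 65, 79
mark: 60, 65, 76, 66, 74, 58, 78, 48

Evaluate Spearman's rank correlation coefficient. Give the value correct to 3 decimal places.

Rank attendance: 2, 6, 5, 3, 1, 7, 4, 8
Rank mark: 3, 4, 7, 5, 6, 2, 8, 1
d = rank(attendance) − rank(mark): -1, 2, -2, -2, -5, 5, -4, 7; Σd² = 128
ρ = 1 − 6Σd² / [n(n²−1)] = 1 − 6×128 / (8×63) = 1 − 768/504 ≈ -0.524

-0.524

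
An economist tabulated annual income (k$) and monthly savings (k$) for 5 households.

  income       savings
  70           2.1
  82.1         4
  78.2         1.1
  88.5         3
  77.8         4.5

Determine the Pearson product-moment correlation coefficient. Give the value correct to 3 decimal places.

n = 5, Σx = 396.6, Σy = 14.7, Σx² = 31640.74, Σy² = 50.87, Σxy = 1177.02
nΣxy − ΣxΣy = 5885.1 − 5830.02 = 55.08
nΣx² − (Σx)² = 158203.7 − 157291.56 = 912.14; nΣy² − (Σy)² = 254.35 − 216.09 = 38.26
r = 55.08 / √(912.14 × 38.26) = 55.08 / 186.8113 ≈ 0.295

0.295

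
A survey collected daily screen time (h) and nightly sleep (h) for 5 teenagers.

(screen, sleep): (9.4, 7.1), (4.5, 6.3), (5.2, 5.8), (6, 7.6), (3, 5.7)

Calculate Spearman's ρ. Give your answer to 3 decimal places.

Rank screen: 5, 2, 3, 4, 1
Rank sleep: 4, 3, 2, 5, 1
d = rank(screen) − rank(sleep): 1, -1, 1, -1, 0; Σd² = 4
ρ = 1 − 6Σd² / [n(n²−1)] = 1 − 6×4 / (5×24) = 1 − 24/120 ≈ 0.800

0.800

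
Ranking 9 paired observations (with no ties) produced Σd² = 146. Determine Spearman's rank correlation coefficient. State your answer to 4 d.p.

ρ = 1 − 6Σd² / [n(n²−1)] = 1 − 6×146 / (9×80)
  = 1 − 876/720 = 1 − 1.21667 ≈ -0.2167

-0.2167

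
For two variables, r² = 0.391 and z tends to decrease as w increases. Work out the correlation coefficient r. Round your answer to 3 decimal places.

-0.625

|r| = √0.391 = 0.625
The association is negative, so r = −0.625.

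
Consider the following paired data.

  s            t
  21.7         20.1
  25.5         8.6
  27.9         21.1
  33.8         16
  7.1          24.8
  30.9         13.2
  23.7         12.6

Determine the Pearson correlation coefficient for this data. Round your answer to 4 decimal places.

-0.5757

n = 7, Σs = 170.6, Σt = 116.4, Σs² = 4608.9, Σt² = 2127.22, Σst = 2667.54
nΣst − ΣsΣt = 18672.78 − 19857.84 = -1185.06
nΣs² − (Σs)² = 32262.3 − 29104.36 = 3157.94; nΣt² − (Σt)² = 14890.54 − 13548.96 = 1341.58
r = -1185.06 / √(3157.94 × 1341.58) = -1185.06 / 2058.3073 ≈ -0.5757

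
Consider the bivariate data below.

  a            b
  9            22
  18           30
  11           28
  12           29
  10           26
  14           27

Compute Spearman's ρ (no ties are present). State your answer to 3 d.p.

Rank a: 1, 6, 3, 4, 2, 5
Rank b: 1, 6, 4, 5, 2, 3
d = rank(a) − rank(b): 0, 0, -1, -1, 0, 2; Σd² = 6
ρ = 1 − 6Σd² / [n(n²−1)] = 1 − 6×6 / (6×35) = 1 − 36/210 ≈ 0.829

0.829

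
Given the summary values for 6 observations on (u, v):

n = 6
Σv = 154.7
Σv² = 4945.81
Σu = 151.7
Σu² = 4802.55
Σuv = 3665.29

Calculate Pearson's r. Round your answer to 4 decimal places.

r = (nΣuv − ΣuΣv) / √[(nΣu² − (Σu)²)(nΣv² − (Σv)²)]
Numerator: 6×3665.29 − 151.7×154.7 = -1476.25
Denominator: √[(28815.3 − 23012.89)(29674.86 − 23932.09)] = √[5802.41 × 5742.77] = 5772.5130
r = -1476.25 / 5772.5130 ≈ -0.2557

-0.2557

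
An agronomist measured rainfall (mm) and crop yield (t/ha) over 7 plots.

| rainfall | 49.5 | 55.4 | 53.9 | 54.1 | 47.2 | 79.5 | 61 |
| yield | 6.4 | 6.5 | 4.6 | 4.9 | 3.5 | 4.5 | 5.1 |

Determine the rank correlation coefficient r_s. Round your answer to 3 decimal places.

0.179

Rank rainfall: 2, 5, 3, 4, 1, 7, 6
Rank yield: 6, 7, 3, 4, 1, 2, 5
d = rank(rainfall) − rank(yield): -4, -2, 0, 0, 0, 5, 1; Σd² = 46
ρ = 1 − 6Σd² / [n(n²−1)] = 1 − 6×46 / (7×48) = 1 − 276/336 ≈ 0.179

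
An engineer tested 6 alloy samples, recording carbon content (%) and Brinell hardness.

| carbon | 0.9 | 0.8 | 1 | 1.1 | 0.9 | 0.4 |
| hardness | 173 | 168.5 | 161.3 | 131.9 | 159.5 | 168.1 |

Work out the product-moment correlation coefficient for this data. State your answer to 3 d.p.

-0.571

n = 6, Σx = 5.1, Σy = 962.3, Σx² = 4.63, Σy² = 155434.41, Σxy = 807.68
nΣxy − ΣxΣy = 4846.08 − 4907.73 = -61.65
nΣx² − (Σx)² = 27.78 − 26.01 = 1.77; nΣy² − (Σy)² = 932606.46 − 926021.29 = 6585.17
r = -61.65 / √(1.77 × 6585.17) = -61.65 / 107.9618 ≈ -0.571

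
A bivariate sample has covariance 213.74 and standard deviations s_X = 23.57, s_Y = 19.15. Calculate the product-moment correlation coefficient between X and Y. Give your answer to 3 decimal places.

r = Cov(X,Y) / (s_X · s_Y) = 213.74 / (23.57 × 19.15)
  = 213.74 / 451.3655 ≈ 0.474

0.474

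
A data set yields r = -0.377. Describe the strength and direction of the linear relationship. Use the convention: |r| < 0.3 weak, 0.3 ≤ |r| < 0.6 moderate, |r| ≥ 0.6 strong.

r = -0.377 < 0 so the relationship is negative.
|r| = 0.377, which falls in the moderate range.

moderate negative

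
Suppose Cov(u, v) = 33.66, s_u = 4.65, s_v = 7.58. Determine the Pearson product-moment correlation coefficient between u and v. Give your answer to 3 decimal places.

r = Cov(u,v) / (s_u · s_v) = 33.66 / (4.65 × 7.58)
  = 33.66 / 35.2470 ≈ 0.955

0.955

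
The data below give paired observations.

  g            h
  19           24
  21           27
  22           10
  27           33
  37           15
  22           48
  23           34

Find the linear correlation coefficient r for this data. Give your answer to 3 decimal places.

n = 7, Σg = 171, Σh = 191, Σg² = 4397, Σh² = 6179, Σgh = 4527
nΣgh − ΣgΣh = 31689 − 32661 = -972
nΣg² − (Σg)² = 30779 − 29241 = 1538; nΣh² − (Σh)² = 43253 − 36481 = 6772
r = -972 / √(1538 × 6772) = -972 / 3227.2800 ≈ -0.301

-0.301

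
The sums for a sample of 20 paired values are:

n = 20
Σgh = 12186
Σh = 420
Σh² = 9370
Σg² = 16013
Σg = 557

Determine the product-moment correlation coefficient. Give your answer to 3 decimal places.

0.932

r = (nΣgh − ΣgΣh) / √[(nΣg² − (Σg)²)(nΣh² − (Σh)²)]
Numerator: 20×12186 − 557×420 = 9780
Denominator: √[(320260 − 310249)(187400 − 176400)] = √[10011 × 11000] = 10493.8553
r = 9780 / 10493.8553 ≈ 0.932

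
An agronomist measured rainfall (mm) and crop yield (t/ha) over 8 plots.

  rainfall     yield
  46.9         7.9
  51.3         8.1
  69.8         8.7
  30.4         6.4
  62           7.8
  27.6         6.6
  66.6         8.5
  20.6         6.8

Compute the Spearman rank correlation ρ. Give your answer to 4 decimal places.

Rank rainfall: 4, 5, 8, 3, 6, 2, 7, 1
Rank yield: 5, 6, 8, 1, 4, 2, 7, 3
d = rank(rainfall) − rank(yield): -1, -1, 0, 2, 2, 0, 0, -2; Σd² = 14
ρ = 1 − 6Σd² / [n(n²−1)] = 1 − 6×14 / (8×63) = 1 − 84/504 ≈ 0.8333

0.8333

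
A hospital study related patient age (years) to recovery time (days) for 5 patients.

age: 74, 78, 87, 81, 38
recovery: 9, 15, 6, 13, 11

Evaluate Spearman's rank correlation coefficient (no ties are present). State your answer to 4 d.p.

Rank age: 2, 3, 5, 4, 1
Rank recovery: 2, 5, 1, 4, 3
d = rank(age) − rank(recovery): 0, -2, 4, 0, -2; Σd² = 24
ρ = 1 − 6Σd² / [n(n²−1)] = 1 − 6×24 / (5×24) = 1 − 144/120 ≈ -0.2000

-0.2000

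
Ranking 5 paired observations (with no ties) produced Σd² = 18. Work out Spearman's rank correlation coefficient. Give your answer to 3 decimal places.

ρ = 1 − 6Σd² / [n(n²−1)] = 1 − 6×18 / (5×24)
  = 1 − 108/120 = 1 − 0.9000 ≈ 0.100

0.100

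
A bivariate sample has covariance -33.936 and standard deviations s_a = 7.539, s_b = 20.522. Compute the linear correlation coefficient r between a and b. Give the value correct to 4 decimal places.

-0.2193

r = Cov(a,b) / (s_a · s_b) = -33.936 / (7.539 × 20.522)
  = -33.936 / 154.7154 ≈ -0.2193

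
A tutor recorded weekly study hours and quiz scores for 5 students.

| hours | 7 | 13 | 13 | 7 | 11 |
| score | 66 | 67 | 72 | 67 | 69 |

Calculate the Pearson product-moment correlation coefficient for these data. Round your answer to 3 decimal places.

n = 5, Σx = 51, Σy = 341, Σx² = 557, Σy² = 23279, Σxy = 3497
nΣxy − ΣxΣy = 17485 − 17391 = 94
nΣx² − (Σx)² = 2785 − 2601 = 184; nΣy² − (Σy)² = 116395 − 116281 = 114
r = 94 / √(184 × 114) = 94 / 144.8309 ≈ 0.649

0.649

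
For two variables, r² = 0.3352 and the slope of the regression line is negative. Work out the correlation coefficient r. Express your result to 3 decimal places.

-0.579

|r| = √0.3352 = 0.579
The association is negative, so r = −0.579.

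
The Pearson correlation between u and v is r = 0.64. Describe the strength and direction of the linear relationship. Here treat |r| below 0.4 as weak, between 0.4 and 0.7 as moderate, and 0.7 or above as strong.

r = 0.64 > 0 so the relationship is positive.
|r| = 0.64, which falls in the moderate range.

moderate positive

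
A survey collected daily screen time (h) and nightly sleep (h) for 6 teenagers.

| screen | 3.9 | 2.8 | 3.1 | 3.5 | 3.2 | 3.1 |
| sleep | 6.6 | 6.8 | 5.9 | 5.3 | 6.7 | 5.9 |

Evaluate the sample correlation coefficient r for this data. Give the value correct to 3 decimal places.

-0.150

n = 6, Σx = 19.6, Σy = 37.2, Σx² = 64.76, Σy² = 232.4, Σxy = 121.35
nΣxy − ΣxΣy = 728.1 − 729.12 = -1.02
nΣx² − (Σx)² = 388.56 − 384.16 = 4.4; nΣy² − (Σy)² = 1394.4 − 1383.84 = 10.56
r = -1.02 / √(4.4 × 10.56) = -1.02 / 6.8165 ≈ -0.150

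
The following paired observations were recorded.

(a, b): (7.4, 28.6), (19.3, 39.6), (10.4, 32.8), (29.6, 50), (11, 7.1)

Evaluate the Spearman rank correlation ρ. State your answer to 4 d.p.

Rank a: 1, 4, 2, 5, 3
Rank b: 2, 4, 3, 5, 1
d = rank(a) − rank(b): -1, 0, -1, 0, 2; Σd² = 6
ρ = 1 − 6Σd² / [n(n²−1)] = 1 − 6×6 / (5×24) = 1 − 36/120 ≈ 0.7000

0.7000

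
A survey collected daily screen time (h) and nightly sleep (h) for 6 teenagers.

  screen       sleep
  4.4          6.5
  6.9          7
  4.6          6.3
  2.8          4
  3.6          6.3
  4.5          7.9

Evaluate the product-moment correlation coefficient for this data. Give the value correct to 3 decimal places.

0.626

n = 6, Σx = 26.8, Σy = 38, Σx² = 129.18, Σy² = 249.04, Σxy = 175.31
nΣxy − ΣxΣy = 1051.86 − 1018.4 = 33.46
nΣx² − (Σx)² = 775.08 − 718.24 = 56.84; nΣy² − (Σy)² = 1494.24 − 1444 = 50.24
r = 33.46 / √(56.84 × 50.24) = 33.46 / 53.4382 ≈ 0.626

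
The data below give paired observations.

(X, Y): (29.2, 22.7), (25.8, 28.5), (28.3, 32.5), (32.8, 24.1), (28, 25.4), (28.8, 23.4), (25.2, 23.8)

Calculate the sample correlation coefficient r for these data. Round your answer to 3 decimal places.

n = 7, ΣX = 198.1, ΣY = 180.4, ΣX² = 5643.49, ΣY² = 4723.76, ΣXY = 5093.25
nΣXY − ΣXΣY = 35652.75 − 35737.24 = -84.49
nΣX² − (ΣX)² = 39504.43 − 39243.61 = 260.82; nΣY² − (ΣY)² = 33066.32 − 32544.16 = 522.16
r = -84.49 / √(260.82 × 522.16) = -84.49 / 369.0390 ≈ -0.229

-0.229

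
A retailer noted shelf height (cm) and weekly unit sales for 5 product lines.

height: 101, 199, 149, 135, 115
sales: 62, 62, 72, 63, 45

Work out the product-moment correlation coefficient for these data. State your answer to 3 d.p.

n = 5, Σx = 699, Σy = 304, Σx² = 103453, Σy² = 18866, Σxy = 43008
nΣxy − ΣxΣy = 215040 − 212496 = 2544
nΣx² − (Σx)² = 517265 − 488601 = 28664; nΣy² − (Σy)² = 94330 − 92416 = 1914
r = 2544 / √(28664 × 1914) = 2544 / 7406.9492 ≈ 0.343

0.343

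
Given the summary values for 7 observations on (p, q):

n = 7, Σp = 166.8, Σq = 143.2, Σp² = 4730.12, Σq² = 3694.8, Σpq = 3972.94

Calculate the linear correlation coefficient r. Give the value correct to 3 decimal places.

r = (nΣpq − ΣpΣq) / √[(nΣp² − (Σp)²)(nΣq² − (Σq)²)]
Numerator: 7×3972.94 − 166.8×143.2 = 3924.82
Denominator: √[(33110.84 − 27822.24)(25863.6 − 20506.24)] = √[5288.6 × 5357.36] = 5322.8690
r = 3924.82 / 5322.8690 ≈ 0.737

0.737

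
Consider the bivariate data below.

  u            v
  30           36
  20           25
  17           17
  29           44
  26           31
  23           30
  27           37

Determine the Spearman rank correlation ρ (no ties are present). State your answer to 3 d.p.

0.893

Rank u: 7, 2, 1, 6, 4, 3, 5
Rank v: 5, 2, 1, 7, 4, 3, 6
d = rank(u) − rank(v): 2, 0, 0, -1, 0, 0, -1; Σd² = 6
ρ = 1 − 6Σd² / [n(n²−1)] = 1 − 6×6 / (7×48) = 1 − 36/336 ≈ 0.893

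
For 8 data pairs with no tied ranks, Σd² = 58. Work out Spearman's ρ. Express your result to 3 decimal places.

ρ = 1 − 6Σd² / [n(n²−1)] = 1 − 6×58 / (8×63)
  = 1 − 348/504 = 1 − 0.6905 ≈ 0.310

0.310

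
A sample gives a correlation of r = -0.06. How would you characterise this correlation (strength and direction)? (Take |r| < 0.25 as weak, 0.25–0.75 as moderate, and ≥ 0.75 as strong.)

r = -0.06 < 0 so the relationship is negative.
|r| = 0.06, which falls in the weak range.

weak negative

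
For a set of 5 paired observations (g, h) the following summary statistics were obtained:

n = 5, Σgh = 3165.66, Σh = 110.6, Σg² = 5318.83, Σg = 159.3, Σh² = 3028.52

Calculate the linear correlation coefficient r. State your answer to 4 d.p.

-0.9510

r = (nΣgh − ΣgΣh) / √[(nΣg² − (Σg)²)(nΣh² − (Σh)²)]
Numerator: 5×3165.66 − 159.3×110.6 = -1790.28
Denominator: √[(26594.15 − 25376.49)(15142.6 − 12232.36)] = √[1217.66 × 2910.24] = 1882.4672
r = -1790.28 / 1882.4672 ≈ -0.9510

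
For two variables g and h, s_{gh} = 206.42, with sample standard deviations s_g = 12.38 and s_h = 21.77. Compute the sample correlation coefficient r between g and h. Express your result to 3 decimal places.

0.766

r = Cov(g,h) / (s_g · s_h) = 206.42 / (12.38 × 21.77)
  = 206.42 / 269.5126 ≈ 0.766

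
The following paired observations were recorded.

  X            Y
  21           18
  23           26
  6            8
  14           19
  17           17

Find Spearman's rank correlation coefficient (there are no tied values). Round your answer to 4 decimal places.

0.7000

Rank X: 4, 5, 1, 2, 3
Rank Y: 3, 5, 1, 4, 2
d = rank(X) − rank(Y): 1, 0, 0, -2, 1; Σd² = 6
ρ = 1 − 6Σd² / [n(n²−1)] = 1 − 6×6 / (5×24) = 1 − 36/120 ≈ 0.7000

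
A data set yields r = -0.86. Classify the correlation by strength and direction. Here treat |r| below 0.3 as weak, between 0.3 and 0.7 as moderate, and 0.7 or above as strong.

strong negative

r = -0.86 < 0 so the relationship is negative.
|r| = 0.86, which falls in the strong range.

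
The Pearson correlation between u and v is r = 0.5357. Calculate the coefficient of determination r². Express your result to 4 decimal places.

r² = (0.5357)² = 0.2870

0.2870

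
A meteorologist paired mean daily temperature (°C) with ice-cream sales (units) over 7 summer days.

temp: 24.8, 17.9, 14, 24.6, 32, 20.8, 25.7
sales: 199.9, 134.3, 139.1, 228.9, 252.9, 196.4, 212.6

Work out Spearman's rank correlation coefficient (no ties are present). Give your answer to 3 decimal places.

0.857

Rank temp: 5, 2, 1, 4, 7, 3, 6
Rank sales: 4, 1, 2, 6, 7, 3, 5
d = rank(temp) − rank(sales): 1, 1, -1, -2, 0, 0, 1; Σd² = 8
ρ = 1 − 6Σd² / [n(n²−1)] = 1 − 6×8 / (7×48) = 1 − 48/336 ≈ 0.857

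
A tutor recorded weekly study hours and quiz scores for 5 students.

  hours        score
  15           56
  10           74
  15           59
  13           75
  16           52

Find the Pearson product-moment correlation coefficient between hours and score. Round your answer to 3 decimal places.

n = 5, Σx = 69, Σy = 316, Σx² = 975, Σy² = 20422, Σxy = 4272
nΣxy − ΣxΣy = 21360 − 21804 = -444
nΣx² − (Σx)² = 4875 − 4761 = 114; nΣy² − (Σy)² = 102110 − 99856 = 2254
r = -444 / √(114 × 2254) = -444 / 506.9083 ≈ -0.876

-0.876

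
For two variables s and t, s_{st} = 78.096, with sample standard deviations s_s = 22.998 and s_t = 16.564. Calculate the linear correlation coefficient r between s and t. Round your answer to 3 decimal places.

0.205

r = Cov(s,t) / (s_s · s_t) = 78.096 / (22.998 × 16.564)
  = 78.096 / 380.9389 ≈ 0.205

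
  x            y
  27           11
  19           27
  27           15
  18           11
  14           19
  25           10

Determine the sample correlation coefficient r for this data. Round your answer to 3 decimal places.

-0.483

n = 6, Σx = 130, Σy = 93, Σx² = 2964, Σy² = 1657, Σxy = 1929
nΣxy − ΣxΣy = 11574 − 12090 = -516
nΣx² − (Σx)² = 17784 − 16900 = 884; nΣy² − (Σy)² = 9942 − 8649 = 1293
r = -516 / √(884 × 1293) = -516 / 1069.1174 ≈ -0.483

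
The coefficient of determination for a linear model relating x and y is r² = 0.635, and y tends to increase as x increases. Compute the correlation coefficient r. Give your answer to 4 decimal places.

0.7969

|r| = √0.635 = 0.7969
The association is positive, so r = 0.7969.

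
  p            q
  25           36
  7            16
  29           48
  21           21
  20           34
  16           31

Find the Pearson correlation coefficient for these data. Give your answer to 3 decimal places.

0.835

n = 6, Σp = 118, Σq = 186, Σp² = 2612, Σq² = 6414, Σpq = 4021
nΣpq − ΣpΣq = 24126 − 21948 = 2178
nΣp² − (Σp)² = 15672 − 13924 = 1748; nΣq² − (Σq)² = 38484 − 34596 = 3888
r = 2178 / √(1748 × 3888) = 2178 / 2606.9568 ≈ 0.835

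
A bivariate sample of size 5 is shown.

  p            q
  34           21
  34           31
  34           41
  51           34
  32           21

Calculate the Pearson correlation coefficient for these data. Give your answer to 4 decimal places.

0.3377

n = 5, Σp = 185, Σq = 148, Σp² = 7093, Σq² = 4680, Σpq = 5568
nΣpq − ΣpΣq = 27840 − 27380 = 460
nΣp² − (Σp)² = 35465 − 34225 = 1240; nΣq² − (Σq)² = 23400 − 21904 = 1496
r = 460 / √(1240 × 1496) = 460 / 1361.9985 ≈ 0.3377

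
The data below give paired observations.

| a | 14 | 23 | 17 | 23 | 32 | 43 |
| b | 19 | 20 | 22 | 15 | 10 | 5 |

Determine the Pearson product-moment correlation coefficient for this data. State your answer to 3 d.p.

-0.934

n = 6, Σa = 152, Σb = 91, Σa² = 4416, Σb² = 1595, Σab = 1980
nΣab − ΣaΣb = 11880 − 13832 = -1952
nΣa² − (Σa)² = 26496 − 23104 = 3392; nΣb² − (Σb)² = 9570 − 8281 = 1289
r = -1952 / √(3392 × 1289) = -1952 / 2091.0017 ≈ -0.934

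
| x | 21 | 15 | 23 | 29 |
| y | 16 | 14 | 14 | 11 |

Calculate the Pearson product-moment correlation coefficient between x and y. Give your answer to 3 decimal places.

-0.644

n = 4, Σx = 88, Σy = 55, Σx² = 2036, Σy² = 769, Σxy = 1187
nΣxy − ΣxΣy = 4748 − 4840 = -92
nΣx² − (Σx)² = 8144 − 7744 = 400; nΣy² − (Σy)² = 3076 − 3025 = 51
r = -92 / √(400 × 51) = -92 / 142.8286 ≈ -0.644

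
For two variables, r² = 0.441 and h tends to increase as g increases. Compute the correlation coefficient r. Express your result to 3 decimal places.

|r| = √0.441 = 0.664
The association is positive, so r = 0.664.

0.664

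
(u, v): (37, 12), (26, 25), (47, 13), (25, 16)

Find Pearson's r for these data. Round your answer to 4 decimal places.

-0.6654

n = 4, Σu = 135, Σv = 66, Σu² = 4879, Σv² = 1194, Σuv = 2105
nΣuv − ΣuΣv = 8420 − 8910 = -490
nΣu² − (Σu)² = 19516 − 18225 = 1291; nΣv² − (Σv)² = 4776 − 4356 = 420
r = -490 / √(1291 × 420) = -490 / 736.3559 ≈ -0.6654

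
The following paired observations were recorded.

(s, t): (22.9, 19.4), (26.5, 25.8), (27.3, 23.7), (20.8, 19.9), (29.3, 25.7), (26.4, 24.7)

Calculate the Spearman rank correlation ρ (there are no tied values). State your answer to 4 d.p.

Rank s: 2, 4, 5, 1, 6, 3
Rank t: 1, 6, 3, 2, 5, 4
d = rank(s) − rank(t): 1, -2, 2, -1, 1, -1; Σd² = 12
ρ = 1 − 6Σd² / [n(n²−1)] = 1 − 6×12 / (6×35) = 1 − 72/210 ≈ 0.6571

0.6571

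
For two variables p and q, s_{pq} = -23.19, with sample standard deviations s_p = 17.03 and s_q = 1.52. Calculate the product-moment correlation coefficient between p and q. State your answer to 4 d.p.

r = Cov(p,q) / (s_p · s_q) = -23.19 / (17.03 × 1.52)
  = -23.19 / 25.8856 ≈ -0.8959

-0.8959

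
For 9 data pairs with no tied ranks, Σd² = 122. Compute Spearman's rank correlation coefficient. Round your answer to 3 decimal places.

ρ = 1 − 6Σd² / [n(n²−1)] = 1 − 6×122 / (9×80)
  = 1 − 732/720 = 1 − 1.0167 ≈ -0.017

-0.017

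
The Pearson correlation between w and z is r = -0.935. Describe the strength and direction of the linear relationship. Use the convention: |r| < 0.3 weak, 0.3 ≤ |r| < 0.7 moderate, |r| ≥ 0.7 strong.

strong negative

r = -0.935 < 0 so the relationship is negative.
|r| = 0.935, which falls in the strong range.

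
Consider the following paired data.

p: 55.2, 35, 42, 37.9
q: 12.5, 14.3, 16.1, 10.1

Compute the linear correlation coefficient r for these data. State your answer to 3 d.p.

-0.063

n = 4, Σp = 170.1, Σq = 53, Σp² = 7472.45, Σq² = 721.96, Σpq = 2249.49
nΣpq − ΣpΣq = 8997.96 − 9015.3 = -17.34
nΣp² − (Σp)² = 29889.8 − 28934.01 = 955.79; nΣq² − (Σq)² = 2887.84 − 2809 = 78.84
r = -17.34 / √(955.79 × 78.84) = -17.34 / 274.5077 ≈ -0.063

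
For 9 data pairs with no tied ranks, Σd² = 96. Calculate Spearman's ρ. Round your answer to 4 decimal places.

ρ = 1 − 6Σd² / [n(n²−1)] = 1 − 6×96 / (9×80)
  = 1 − 576/720 = 1 − 0.80000 ≈ 0.2000

0.2000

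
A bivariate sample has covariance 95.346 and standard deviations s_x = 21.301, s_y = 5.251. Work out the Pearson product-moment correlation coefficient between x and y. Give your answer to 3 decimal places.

0.852

r = Cov(x,y) / (s_x · s_y) = 95.346 / (21.301 × 5.251)
  = 95.346 / 111.8516 ≈ 0.852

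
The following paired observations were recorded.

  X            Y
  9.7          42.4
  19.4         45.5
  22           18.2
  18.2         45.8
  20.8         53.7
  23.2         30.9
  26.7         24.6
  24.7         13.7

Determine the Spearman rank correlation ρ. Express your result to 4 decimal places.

Rank X: 1, 3, 5, 2, 4, 6, 8, 7
Rank Y: 5, 6, 2, 7, 8, 4, 3, 1
d = rank(X) − rank(Y): -4, -3, 3, -5, -4, 2, 5, 6; Σd² = 140
ρ = 1 − 6Σd² / [n(n²−1)] = 1 − 6×140 / (8×63) = 1 − 840/504 ≈ -0.6667

-0.6667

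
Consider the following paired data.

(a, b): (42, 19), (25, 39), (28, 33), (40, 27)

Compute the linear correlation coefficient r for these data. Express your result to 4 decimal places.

-0.9432

n = 4, Σa = 135, Σb = 118, Σa² = 4773, Σb² = 3700, Σab = 3777
nΣab − ΣaΣb = 15108 − 15930 = -822
nΣa² − (Σa)² = 19092 − 18225 = 867; nΣb² − (Σb)² = 14800 − 13924 = 876
r = -822 / √(867 × 876) = -822 / 871.4884 ≈ -0.9432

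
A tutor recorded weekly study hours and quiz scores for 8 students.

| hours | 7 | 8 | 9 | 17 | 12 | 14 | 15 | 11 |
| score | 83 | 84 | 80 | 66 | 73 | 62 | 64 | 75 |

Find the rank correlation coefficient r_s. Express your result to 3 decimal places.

-0.881

Rank hours: 1, 2, 3, 8, 5, 6, 7, 4
Rank score: 7, 8, 6, 3, 4, 1, 2, 5
d = rank(hours) − rank(score): -6, -6, -3, 5, 1, 5, 5, -1; Σd² = 158
ρ = 1 − 6Σd² / [n(n²−1)] = 1 − 6×158 / (8×63) = 1 − 948/504 ≈ -0.881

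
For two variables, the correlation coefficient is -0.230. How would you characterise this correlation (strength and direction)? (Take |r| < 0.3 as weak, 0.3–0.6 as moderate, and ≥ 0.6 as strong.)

weak negative

r = -0.230 < 0 so the relationship is negative.
|r| = 0.230, which falls in the weak range.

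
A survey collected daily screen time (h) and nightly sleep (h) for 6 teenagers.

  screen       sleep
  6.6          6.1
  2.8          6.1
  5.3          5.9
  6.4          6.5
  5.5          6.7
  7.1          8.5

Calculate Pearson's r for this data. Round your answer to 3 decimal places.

n = 6, Σx = 33.7, Σy = 39.8, Σx² = 201.11, Σy² = 268.62, Σxy = 227.41
nΣxy − ΣxΣy = 1364.46 − 1341.26 = 23.2
nΣx² − (Σx)² = 1206.66 − 1135.69 = 70.97; nΣy² − (Σy)² = 1611.72 − 1584.04 = 27.68
r = 23.2 / √(70.97 × 27.68) = 23.2 / 44.3221 ≈ 0.523

0.523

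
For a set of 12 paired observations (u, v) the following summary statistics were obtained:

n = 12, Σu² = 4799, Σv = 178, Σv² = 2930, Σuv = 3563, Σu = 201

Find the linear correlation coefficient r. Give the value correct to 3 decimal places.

r = (nΣuv − ΣuΣv) / √[(nΣu² − (Σu)²)(nΣv² − (Σv)²)]
Numerator: 12×3563 − 201×178 = 6978
Denominator: √[(57588 − 40401)(35160 − 31684)] = √[17187 × 3476] = 7729.2957
r = 6978 / 7729.2957 ≈ 0.903

0.903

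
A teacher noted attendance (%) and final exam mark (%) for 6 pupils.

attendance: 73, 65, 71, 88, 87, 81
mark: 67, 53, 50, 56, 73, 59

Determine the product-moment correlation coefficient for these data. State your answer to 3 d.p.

0.489

n = 6, Σx = 465, Σy = 358, Σx² = 36469, Σy² = 21744, Σxy = 27944
nΣxy − ΣxΣy = 167664 − 166470 = 1194
nΣx² − (Σx)² = 218814 − 216225 = 2589; nΣy² − (Σy)² = 130464 − 128164 = 2300
r = 1194 / √(2589 × 2300) = 1194 / 2440.2254 ≈ 0.489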